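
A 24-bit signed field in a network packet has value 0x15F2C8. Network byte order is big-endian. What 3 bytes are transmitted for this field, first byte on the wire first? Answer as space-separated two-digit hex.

Split into bytes (most-significant first): 15 F2 C8.
Big-endian: lowest address holds the most-significant byte.
So the memory order matches the most-significant-first order: 15 F2 C8.

15 F2 C8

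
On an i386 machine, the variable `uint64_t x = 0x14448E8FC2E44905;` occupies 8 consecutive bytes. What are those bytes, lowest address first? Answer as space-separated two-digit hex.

05 49 E4 C2 8F 8E 44 14

Split into bytes (most-significant first): 14 44 8E 8F C2 E4 49 05.
Little-endian stores the least-significant byte at the lowest address.
So at ascending addresses the bytes are 05 49 E4 C2 8F 8E 44 14.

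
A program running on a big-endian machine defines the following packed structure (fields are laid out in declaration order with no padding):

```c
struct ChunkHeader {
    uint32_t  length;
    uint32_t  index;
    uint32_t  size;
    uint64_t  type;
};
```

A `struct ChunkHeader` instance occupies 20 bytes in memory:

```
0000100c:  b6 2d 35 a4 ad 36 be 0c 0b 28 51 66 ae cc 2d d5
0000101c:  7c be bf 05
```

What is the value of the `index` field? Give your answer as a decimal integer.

2906045964

`index` follows `length` (4 bytes), so it starts at byte offset 4 and occupies 4 bytes.
Bytes at offsets 4..7: AD 36 BE 0C.
In big-endian order the high byte comes first in memory.
The bytes are already most-significant first: 0xAD36BE0C.
0xAD36BE0C = 2906045964.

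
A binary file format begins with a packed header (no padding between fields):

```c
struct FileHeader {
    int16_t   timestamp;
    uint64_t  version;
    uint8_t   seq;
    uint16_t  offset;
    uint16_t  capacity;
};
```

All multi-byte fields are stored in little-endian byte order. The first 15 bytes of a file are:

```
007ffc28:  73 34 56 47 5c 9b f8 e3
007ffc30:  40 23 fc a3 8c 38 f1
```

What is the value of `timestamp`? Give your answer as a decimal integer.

13427

`timestamp` is the first field, at byte offset 0, occupying 2 bytes.
Bytes at offsets 0..1: 73 34.
In little-endian order the low byte comes first in memory.
Reassemble most-significant byte first: 34 73 → 0x3473.
0x3473 = 13427.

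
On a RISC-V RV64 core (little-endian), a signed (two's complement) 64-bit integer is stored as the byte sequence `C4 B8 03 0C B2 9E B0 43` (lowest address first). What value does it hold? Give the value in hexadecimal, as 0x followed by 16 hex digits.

0x43B09EB20C03B8C4

Little-endian: lowest address holds the least-significant byte.
Reassemble most-significant byte first: 43 B0 9E B2 0C 03 B8 C4 → 0x43B09EB20C03B8C4.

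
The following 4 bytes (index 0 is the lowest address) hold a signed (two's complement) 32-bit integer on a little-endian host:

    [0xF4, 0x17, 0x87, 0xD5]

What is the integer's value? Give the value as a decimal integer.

-712566796

In little-endian order the low byte comes first in memory.
Reassemble most-significant byte first: D5 87 17 F4 → 0xD58717F4.
Top bit is set, so as a signed 32-bit value this is 0xD58717F4 − 2^32 = -712566796.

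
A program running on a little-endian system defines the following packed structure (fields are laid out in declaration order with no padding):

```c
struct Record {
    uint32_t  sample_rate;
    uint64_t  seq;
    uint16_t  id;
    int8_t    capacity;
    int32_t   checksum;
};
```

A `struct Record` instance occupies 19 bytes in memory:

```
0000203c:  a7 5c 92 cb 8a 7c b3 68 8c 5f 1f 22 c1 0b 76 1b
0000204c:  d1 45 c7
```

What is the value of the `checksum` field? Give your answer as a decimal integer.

`checksum` follows `sample_rate` (4 B), `seq` (8 B), `id` (2 B), `capacity` (1 B), so it starts at offset 4 + 8 + 2 + 1 = 15 and occupies 4 bytes.
Bytes at offsets 15..18: 1B D1 45 C7.
Little-endian: lowest address holds the least-significant byte.
Reassemble most-significant byte first: C7 45 D1 1B → 0xC745D11B.
Top bit is set, so as a signed 32-bit value this is 0xC745D11B − 2^32 = -951725797.

-951725797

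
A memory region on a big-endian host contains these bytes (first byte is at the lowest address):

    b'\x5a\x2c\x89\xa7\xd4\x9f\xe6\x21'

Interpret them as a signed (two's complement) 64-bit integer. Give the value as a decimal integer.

Big-endian stores the most-significant byte at the lowest address.
The bytes are already most-significant first: 0x5A2C89A7D49FE621.
0x5A2C89A7D49FE621 = 6497719716308575777.

6497719716308575777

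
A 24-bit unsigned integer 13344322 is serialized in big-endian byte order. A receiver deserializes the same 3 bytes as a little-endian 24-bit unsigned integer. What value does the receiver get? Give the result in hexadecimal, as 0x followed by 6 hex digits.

13344322 in 24-bit hexadecimal is 0xCB9E42.
Stored big-endian, the bytes at ascending addresses are CB 9E 42.
Read back as little-endian, the first byte is least significant, giving 0x429ECB.

0x429ECB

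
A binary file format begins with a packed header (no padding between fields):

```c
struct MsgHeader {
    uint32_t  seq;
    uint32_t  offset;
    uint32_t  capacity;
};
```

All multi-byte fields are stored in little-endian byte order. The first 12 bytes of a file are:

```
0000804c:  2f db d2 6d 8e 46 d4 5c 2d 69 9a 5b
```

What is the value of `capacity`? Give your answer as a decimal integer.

1536846125

`capacity` follows `seq` (4 B), `offset` (4 B), so it starts at offset 4 + 4 = 8 and occupies 4 bytes.
Bytes at offsets 8..11: 2D 69 9A 5B.
Little-endian: lowest address holds the least-significant byte.
Reassemble most-significant byte first: 5B 9A 69 2D → 0x5B9A692D.
0x5B9A692D = 1536846125.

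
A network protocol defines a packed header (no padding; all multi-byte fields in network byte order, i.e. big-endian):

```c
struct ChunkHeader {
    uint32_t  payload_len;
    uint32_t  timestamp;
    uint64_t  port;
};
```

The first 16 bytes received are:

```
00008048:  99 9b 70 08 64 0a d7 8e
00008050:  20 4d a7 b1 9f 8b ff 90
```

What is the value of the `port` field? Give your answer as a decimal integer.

`port` follows `payload_len` (4 B), `timestamp` (4 B), so it starts at offset 4 + 4 = 8 and occupies 8 bytes.
Bytes at offsets 8..15: 20 4D A7 B1 9F 8B FF 90.
Big-endian stores the most-significant byte at the lowest address.
The bytes are already most-significant first: 0x204DA7B19F8BFF90.
0x204DA7B19F8BFF90 = 2327700963748216720.

2327700963748216720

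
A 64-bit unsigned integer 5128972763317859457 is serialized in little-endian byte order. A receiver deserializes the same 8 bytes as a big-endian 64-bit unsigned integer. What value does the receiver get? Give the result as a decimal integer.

5128972763317859457 in 64-bit hexadecimal is 0x472DC58DC436F481.
Stored little-endian, the bytes at ascending addresses are 81 F4 36 C4 8D C5 2D 47.
Read back as big-endian, the last byte is least significant, giving 0x81F436C48DC52D47.
0x81F436C48DC52D47 = 9364169743030103367.

9364169743030103367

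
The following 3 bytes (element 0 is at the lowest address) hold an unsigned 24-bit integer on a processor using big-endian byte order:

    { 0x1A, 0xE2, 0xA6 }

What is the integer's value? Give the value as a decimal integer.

Big-endian stores the most-significant byte at the lowest address.
The bytes are already most-significant first: 0x1AE2A6.
0x1AE2A6 = 1761958.

1761958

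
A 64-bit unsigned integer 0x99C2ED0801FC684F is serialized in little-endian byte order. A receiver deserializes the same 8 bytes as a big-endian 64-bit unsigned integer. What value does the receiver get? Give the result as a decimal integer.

Stored little-endian, the bytes at ascending addresses are 4F 68 FC 01 08 ED C2 99.
Read back as big-endian, the last byte is least significant, giving 0x4F68FC0108EDC299.
0x4F68FC0108EDC299 = 5722100407949181593.

5722100407949181593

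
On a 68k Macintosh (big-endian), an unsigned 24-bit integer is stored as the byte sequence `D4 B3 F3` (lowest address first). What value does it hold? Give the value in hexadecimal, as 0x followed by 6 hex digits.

In big-endian order the high byte comes first in memory.
The bytes are already most-significant first: 0xD4B3F3.

0xD4B3F3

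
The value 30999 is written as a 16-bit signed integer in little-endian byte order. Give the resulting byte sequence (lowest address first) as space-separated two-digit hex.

30999 in hexadecimal, padded to 16 bits, is 0x7917.
Split into bytes (most-significant first): 79 17.
In little-endian order the low byte comes first in memory.
So at ascending addresses the bytes are 17 79.

17 79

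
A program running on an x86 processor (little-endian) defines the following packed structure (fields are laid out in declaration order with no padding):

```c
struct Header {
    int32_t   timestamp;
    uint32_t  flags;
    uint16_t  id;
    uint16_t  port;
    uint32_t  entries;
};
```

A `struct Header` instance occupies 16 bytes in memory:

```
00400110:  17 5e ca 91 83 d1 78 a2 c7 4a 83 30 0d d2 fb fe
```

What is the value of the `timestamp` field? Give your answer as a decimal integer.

-1849008617

`timestamp` is the first field, at byte offset 0, occupying 4 bytes.
Bytes at offsets 0..3: 17 5E CA 91.
In little-endian order the low byte comes first in memory.
Reassemble most-significant byte first: 91 CA 5E 17 → 0x91CA5E17.
Top bit is set, so as a signed 32-bit value this is 0x91CA5E17 − 2^32 = -1849008617.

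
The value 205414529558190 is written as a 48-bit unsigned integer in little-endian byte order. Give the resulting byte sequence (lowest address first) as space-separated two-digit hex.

205414529558190 in hexadecimal, padded to 48 bits, is 0xBAD2CC10E6AE.
Split into bytes (most-significant first): BA D2 CC 10 E6 AE.
Little-endian stores the least-significant byte at the lowest address.
So at ascending addresses the bytes are AE E6 10 CC D2 BA.

AE E6 10 CC D2 BA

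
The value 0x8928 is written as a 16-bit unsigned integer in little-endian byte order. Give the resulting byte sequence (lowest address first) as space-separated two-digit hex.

Split into bytes (most-significant first): 89 28.
In little-endian order the low byte comes first in memory.
So at ascending addresses the bytes are 28 89.

28 89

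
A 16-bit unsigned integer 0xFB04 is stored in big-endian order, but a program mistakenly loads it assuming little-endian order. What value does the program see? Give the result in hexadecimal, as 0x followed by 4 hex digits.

0x04FB

Stored big-endian, the bytes at ascending addresses are FB 04.
Read back as little-endian, the first byte is least significant, giving 0x04FB.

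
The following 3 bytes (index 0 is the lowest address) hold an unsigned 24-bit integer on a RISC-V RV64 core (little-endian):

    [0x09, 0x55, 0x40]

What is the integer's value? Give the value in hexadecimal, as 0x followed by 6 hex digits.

0x405509

Little-endian: lowest address holds the least-significant byte.
Reassemble most-significant byte first: 40 55 09 → 0x405509.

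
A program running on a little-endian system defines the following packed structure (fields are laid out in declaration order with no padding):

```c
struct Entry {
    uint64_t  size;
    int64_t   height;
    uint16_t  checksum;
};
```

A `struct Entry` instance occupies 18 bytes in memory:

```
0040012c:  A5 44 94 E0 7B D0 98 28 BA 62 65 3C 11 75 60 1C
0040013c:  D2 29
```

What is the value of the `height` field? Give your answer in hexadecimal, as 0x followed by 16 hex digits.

0x1C6075113C6562BA

`height` follows `size` (8 bytes), so it starts at byte offset 8 and occupies 8 bytes.
Bytes at offsets 8..15: BA 62 65 3C 11 75 60 1C.
Little-endian: lowest address holds the least-significant byte.
Reassemble most-significant byte first: 1C 60 75 11 3C 65 62 BA → 0x1C6075113C6562BA.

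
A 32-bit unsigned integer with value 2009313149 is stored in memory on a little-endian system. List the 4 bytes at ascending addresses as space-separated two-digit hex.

2009313149 in hexadecimal, padded to 32 bits, is 0x77C3AF7D.
Split into bytes (most-significant first): 77 C3 AF 7D.
Little-endian: lowest address holds the least-significant byte.
So at ascending addresses the bytes are 7D AF C3 77.

7D AF C3 77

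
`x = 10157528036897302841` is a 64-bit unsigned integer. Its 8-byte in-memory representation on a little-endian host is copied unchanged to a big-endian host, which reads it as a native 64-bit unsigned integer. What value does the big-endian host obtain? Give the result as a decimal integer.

4154946431239190156

10157528036897302841 in 64-bit hexadecimal is 0x8CF6C9EEC355A939.
Stored little-endian, the bytes at ascending addresses are 39 A9 55 C3 EE C9 F6 8C.
Read back as big-endian, the last byte is least significant, giving 0x39A955C3EEC9F68C.
0x39A955C3EEC9F68C = 4154946431239190156.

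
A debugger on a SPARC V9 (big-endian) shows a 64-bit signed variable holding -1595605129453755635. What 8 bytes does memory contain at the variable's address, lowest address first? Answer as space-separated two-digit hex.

E9 DB 45 96 B1 1E 23 0D

Two's complement of -1595605129453755635 in 64 bits: 1595605129453755635 = 0x1624BA694EE1DCF3; invert → 0xE9DB4596B11E230C; add 1 → 0xE9DB4596B11E230D.
Split into bytes (most-significant first): E9 DB 45 96 B1 1E 23 0D.
Big-endian stores the most-significant byte at the lowest address.
So the memory order matches the most-significant-first order: E9 DB 45 96 B1 1E 23 0D.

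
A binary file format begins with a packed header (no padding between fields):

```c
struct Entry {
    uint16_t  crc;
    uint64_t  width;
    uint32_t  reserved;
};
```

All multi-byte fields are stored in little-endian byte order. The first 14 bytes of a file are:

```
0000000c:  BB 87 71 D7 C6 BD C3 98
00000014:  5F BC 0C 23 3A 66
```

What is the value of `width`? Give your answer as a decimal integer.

`width` follows `crc` (2 bytes), so it starts at byte offset 2 and occupies 8 bytes.
Bytes at offsets 2..9: 71 D7 C6 BD C3 98 5F BC.
In little-endian order the low byte comes first in memory.
Reassemble most-significant byte first: BC 5F 98 C3 BD C6 D7 71 → 0xBC5F98C3BDC6D771.
0xBC5F98C3BDC6D771 = 13573735768387934065.

13573735768387934065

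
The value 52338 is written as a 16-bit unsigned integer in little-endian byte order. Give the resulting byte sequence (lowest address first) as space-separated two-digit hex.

52338 in hexadecimal, padded to 16 bits, is 0xCC72.
Split into bytes (most-significant first): CC 72.
Little-endian stores the least-significant byte at the lowest address.
So at ascending addresses the bytes are 72 CC.

72 CC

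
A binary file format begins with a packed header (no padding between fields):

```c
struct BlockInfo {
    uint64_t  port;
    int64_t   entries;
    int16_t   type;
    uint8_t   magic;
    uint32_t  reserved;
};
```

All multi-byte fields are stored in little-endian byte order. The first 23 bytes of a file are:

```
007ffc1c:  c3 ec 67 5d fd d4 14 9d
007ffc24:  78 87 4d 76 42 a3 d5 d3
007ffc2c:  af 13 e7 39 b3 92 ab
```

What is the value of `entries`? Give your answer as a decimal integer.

-3182458055819425928

`entries` follows `port` (8 bytes), so it starts at byte offset 8 and occupies 8 bytes.
Bytes at offsets 8..15: 78 87 4D 76 42 A3 D5 D3.
Little-endian: lowest address holds the least-significant byte.
Reassemble most-significant byte first: D3 D5 A3 42 76 4D 87 78 → 0xD3D5A342764D8778.
Top bit is set, so as a signed 64-bit value this is 0xD3D5A342764D8778 − 2^64 = -3182458055819425928.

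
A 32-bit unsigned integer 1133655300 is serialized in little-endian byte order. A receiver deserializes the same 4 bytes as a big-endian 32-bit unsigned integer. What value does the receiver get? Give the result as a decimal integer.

70619715

1133655300 in 32-bit hexadecimal is 0x43923504.
Stored little-endian, the bytes at ascending addresses are 04 35 92 43.
Read back as big-endian, the last byte is least significant, giving 0x04359243.
0x04359243 = 70619715.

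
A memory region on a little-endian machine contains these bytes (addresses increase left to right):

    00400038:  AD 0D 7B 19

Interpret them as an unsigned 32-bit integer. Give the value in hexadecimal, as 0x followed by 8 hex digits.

Little-endian stores the least-significant byte at the lowest address.
Reassemble most-significant byte first: 19 7B 0D AD → 0x197B0DAD.

0x197B0DAD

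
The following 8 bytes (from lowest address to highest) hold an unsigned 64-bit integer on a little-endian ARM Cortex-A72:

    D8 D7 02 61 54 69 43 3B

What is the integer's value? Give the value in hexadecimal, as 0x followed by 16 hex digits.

0x3B4369546102D7D8

Little-endian: lowest address holds the least-significant byte.
Reassemble most-significant byte first: 3B 43 69 54 61 02 D7 D8 → 0x3B4369546102D7D8.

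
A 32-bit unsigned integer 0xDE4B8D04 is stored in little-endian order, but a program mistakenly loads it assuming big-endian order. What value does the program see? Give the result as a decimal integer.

76368862

Stored little-endian, the bytes at ascending addresses are 04 8D 4B DE.
Read back as big-endian, the last byte is least significant, giving 0x048D4BDE.
0x048D4BDE = 76368862.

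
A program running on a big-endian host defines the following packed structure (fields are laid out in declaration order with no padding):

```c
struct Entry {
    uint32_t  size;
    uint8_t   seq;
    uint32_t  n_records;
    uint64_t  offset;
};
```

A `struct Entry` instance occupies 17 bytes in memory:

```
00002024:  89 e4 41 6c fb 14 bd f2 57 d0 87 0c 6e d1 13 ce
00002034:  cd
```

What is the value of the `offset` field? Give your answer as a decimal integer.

`offset` follows `size` (4 B), `seq` (1 B), `n_records` (4 B), so it starts at offset 4 + 1 + 4 = 9 and occupies 8 bytes.
Bytes at offsets 9..16: D0 87 0C 6E D1 13 CE CD.
Big-endian: lowest address holds the most-significant byte.
The bytes are already most-significant first: 0xD0870C6ED113CECD.
0xD0870C6ED113CECD = 15025992351838621389.

15025992351838621389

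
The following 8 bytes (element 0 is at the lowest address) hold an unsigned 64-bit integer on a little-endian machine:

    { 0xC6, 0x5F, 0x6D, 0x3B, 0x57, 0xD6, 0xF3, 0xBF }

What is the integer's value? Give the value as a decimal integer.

Little-endian: lowest address holds the least-significant byte.
Reassemble most-significant byte first: BF F3 D6 57 3B 6D 5F C6 → 0xBFF3D6573B6D5FC6.
0xBFF3D6573B6D5FC6 = 13831634550732447686.

13831634550732447686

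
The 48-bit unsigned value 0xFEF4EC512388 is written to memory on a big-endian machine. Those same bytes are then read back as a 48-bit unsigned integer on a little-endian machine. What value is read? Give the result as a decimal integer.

149685279716606

Stored big-endian, the bytes at ascending addresses are FE F4 EC 51 23 88.
Read back as little-endian, the first byte is least significant, giving 0x882351ECF4FE.
0x882351ECF4FE = 149685279716606.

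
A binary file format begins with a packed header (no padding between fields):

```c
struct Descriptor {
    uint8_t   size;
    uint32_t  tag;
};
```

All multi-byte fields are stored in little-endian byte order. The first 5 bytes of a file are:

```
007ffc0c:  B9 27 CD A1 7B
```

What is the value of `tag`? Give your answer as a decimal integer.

2074201383

`tag` follows `size` (1 byte), so it starts at byte offset 1 and occupies 4 bytes.
Bytes at offsets 1..4: 27 CD A1 7B.
Little-endian: lowest address holds the least-significant byte.
Reassemble most-significant byte first: 7B A1 CD 27 → 0x7BA1CD27.
0x7BA1CD27 = 2074201383.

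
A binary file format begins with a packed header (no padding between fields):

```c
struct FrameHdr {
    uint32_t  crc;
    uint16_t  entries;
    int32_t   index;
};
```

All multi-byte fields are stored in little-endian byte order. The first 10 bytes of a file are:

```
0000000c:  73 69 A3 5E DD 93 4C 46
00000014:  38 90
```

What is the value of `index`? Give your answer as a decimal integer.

`index` follows `crc` (4 B), `entries` (2 B), so it starts at offset 4 + 2 = 6 and occupies 4 bytes.
Bytes at offsets 6..9: 4C 46 38 90.
Little-endian stores the least-significant byte at the lowest address.
Reassemble most-significant byte first: 90 38 46 4C → 0x9038464C.
Top bit is set, so as a signed 32-bit value this is 0x9038464C − 2^32 = -1875360180.

-1875360180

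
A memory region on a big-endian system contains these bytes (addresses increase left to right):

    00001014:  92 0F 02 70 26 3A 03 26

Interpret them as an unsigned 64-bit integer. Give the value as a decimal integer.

10524633534889067302

Big-endian: lowest address holds the most-significant byte.
The bytes are already most-significant first: 0x920F0270263A0326.
0x920F0270263A0326 = 10524633534889067302.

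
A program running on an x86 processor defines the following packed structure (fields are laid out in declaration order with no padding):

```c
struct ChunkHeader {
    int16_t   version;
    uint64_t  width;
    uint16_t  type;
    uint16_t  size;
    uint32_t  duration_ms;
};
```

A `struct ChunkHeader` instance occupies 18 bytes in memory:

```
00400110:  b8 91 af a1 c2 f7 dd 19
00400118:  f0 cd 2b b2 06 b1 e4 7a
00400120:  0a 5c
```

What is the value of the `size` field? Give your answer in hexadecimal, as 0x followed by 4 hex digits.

`size` follows `version` (2 B), `width` (8 B), `type` (2 B), so it starts at offset 2 + 8 + 2 = 12 and occupies 2 bytes.
Bytes at offsets 12..13: 06 B1.
In little-endian order the low byte comes first in memory.
Reassemble most-significant byte first: B1 06 → 0xB106.

0xB106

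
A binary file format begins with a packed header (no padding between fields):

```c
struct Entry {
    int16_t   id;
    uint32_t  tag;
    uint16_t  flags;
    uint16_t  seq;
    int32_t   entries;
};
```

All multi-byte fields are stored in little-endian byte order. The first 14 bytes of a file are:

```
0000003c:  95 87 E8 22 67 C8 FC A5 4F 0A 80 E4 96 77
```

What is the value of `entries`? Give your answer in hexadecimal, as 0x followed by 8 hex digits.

`entries` follows `id` (2 B), `tag` (4 B), `flags` (2 B), `seq` (2 B), so it starts at offset 2 + 4 + 2 + 2 = 10 and occupies 4 bytes.
Bytes at offsets 10..13: 80 E4 96 77.
In little-endian order the low byte comes first in memory.
Reassemble most-significant byte first: 77 96 E4 80 → 0x7796E480.

0x7796E480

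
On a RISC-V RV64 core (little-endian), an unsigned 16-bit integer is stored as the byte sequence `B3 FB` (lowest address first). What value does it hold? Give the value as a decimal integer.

64435

In little-endian order the low byte comes first in memory.
Reassemble most-significant byte first: FB B3 → 0xFBB3.
0xFBB3 = 64435.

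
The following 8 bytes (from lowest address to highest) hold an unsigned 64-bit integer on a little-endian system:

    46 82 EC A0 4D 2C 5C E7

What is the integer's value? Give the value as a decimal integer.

In little-endian order the low byte comes first in memory.
Reassemble most-significant byte first: E7 5C 2C 4D A0 EC 82 46 → 0xE75C2C4DA0EC8246.
0xE75C2C4DA0EC8246 = 16671248632542691910.

16671248632542691910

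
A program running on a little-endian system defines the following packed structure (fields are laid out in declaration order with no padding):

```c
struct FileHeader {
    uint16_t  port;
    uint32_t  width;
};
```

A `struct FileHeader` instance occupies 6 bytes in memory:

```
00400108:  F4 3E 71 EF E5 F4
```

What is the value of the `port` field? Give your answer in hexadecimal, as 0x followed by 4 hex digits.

0x3EF4

`port` is the first field, at byte offset 0, occupying 2 bytes.
Bytes at offsets 0..1: F4 3E.
Little-endian: lowest address holds the least-significant byte.
Reassemble most-significant byte first: 3E F4 → 0x3EF4.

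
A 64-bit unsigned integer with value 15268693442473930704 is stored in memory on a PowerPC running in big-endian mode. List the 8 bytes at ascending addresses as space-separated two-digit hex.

D3 E5 4B C9 F6 FE AF D0

15268693442473930704 in hexadecimal, padded to 64 bits, is 0xD3E54BC9F6FEAFD0.
Split into bytes (most-significant first): D3 E5 4B C9 F6 FE AF D0.
Big-endian stores the most-significant byte at the lowest address.
So the memory order matches the most-significant-first order: D3 E5 4B C9 F6 FE AF D0.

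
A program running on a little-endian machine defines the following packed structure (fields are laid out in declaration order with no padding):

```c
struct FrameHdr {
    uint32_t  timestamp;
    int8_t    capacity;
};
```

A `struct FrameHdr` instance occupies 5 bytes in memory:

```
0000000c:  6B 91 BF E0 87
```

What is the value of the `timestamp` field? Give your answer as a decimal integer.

3770650987

`timestamp` is the first field, at byte offset 0, occupying 4 bytes.
Bytes at offsets 0..3: 6B 91 BF E0.
Little-endian: lowest address holds the least-significant byte.
Reassemble most-significant byte first: E0 BF 91 6B → 0xE0BF916B.
0xE0BF916B = 3770650987.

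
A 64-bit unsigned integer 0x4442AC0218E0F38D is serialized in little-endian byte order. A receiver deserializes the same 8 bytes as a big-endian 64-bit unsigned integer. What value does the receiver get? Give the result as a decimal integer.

10228765572417208900

Stored little-endian, the bytes at ascending addresses are 8D F3 E0 18 02 AC 42 44.
Read back as big-endian, the last byte is least significant, giving 0x8DF3E01802AC4244.
0x8DF3E01802AC4244 = 10228765572417208900.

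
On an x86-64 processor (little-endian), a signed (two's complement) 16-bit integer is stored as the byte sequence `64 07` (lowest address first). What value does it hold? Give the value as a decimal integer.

Little-endian stores the least-significant byte at the lowest address.
Reassemble most-significant byte first: 07 64 → 0x0764.
0x0764 = 1892.

1892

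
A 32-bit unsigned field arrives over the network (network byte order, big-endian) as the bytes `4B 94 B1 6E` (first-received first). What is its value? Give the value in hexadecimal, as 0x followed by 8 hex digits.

0x4B94B16E

Big-endian stores the most-significant byte at the lowest address.
The bytes are already most-significant first: 0x4B94B16E.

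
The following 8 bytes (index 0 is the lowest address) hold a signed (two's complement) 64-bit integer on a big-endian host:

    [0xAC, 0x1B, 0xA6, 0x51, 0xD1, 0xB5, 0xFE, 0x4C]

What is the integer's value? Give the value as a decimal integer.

Big-endian stores the most-significant byte at the lowest address.
The bytes are already most-significant first: 0xAC1BA651D1B5FE4C.
Top bit is set, so as a signed 64-bit value this is 0xAC1BA651D1B5FE4C − 2^64 = -6045055204473831860.

-6045055204473831860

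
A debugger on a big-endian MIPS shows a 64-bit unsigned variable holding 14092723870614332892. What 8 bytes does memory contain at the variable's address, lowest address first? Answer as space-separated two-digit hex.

14092723870614332892 in hexadecimal, padded to 64 bits, is 0xC39369B1A1A2A5DC.
Split into bytes (most-significant first): C3 93 69 B1 A1 A2 A5 DC.
In big-endian order the high byte comes first in memory.
So the memory order matches the most-significant-first order: C3 93 69 B1 A1 A2 A5 DC.

C3 93 69 B1 A1 A2 A5 DC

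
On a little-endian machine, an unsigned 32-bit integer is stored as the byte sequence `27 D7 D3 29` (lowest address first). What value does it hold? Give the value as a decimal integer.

701749031

Little-endian stores the least-significant byte at the lowest address.
Reassemble most-significant byte first: 29 D3 D7 27 → 0x29D3D727.
0x29D3D727 = 701749031.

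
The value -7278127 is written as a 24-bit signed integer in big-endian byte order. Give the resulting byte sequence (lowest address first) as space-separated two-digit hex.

Two's complement of -7278127 in 24 bits: 7278127 = 0x6F0E2F; invert → 0x90F1D0; add 1 → 0x90F1D1.
Split into bytes (most-significant first): 90 F1 D1.
Big-endian stores the most-significant byte at the lowest address.
So the memory order matches the most-significant-first order: 90 F1 D1.

90 F1 D1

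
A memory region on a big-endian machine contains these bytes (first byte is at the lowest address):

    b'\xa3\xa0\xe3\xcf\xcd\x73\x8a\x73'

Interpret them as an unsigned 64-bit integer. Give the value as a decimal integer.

11790674306100595315

In big-endian order the high byte comes first in memory.
The bytes are already most-significant first: 0xA3A0E3CFCD738A73.
0xA3A0E3CFCD738A73 = 11790674306100595315.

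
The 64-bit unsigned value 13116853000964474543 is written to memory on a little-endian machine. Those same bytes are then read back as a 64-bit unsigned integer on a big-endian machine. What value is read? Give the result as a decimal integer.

12611910662720587958

13116853000964474543 in 64-bit hexadecimal is 0xB6086C4EED8106AF.
Stored little-endian, the bytes at ascending addresses are AF 06 81 ED 4E 6C 08 B6.
Read back as big-endian, the last byte is least significant, giving 0xAF0681ED4E6C08B6.
0xAF0681ED4E6C08B6 = 12611910662720587958.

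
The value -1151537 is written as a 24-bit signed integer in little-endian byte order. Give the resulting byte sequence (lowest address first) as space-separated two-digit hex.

Two's complement of -1151537 in 24 bits: 1151537 = 0x119231; invert → 0xEE6DCE; add 1 → 0xEE6DCF.
Split into bytes (most-significant first): EE 6D CF.
Little-endian: lowest address holds the least-significant byte.
So at ascending addresses the bytes are CF 6D EE.

CF 6D EE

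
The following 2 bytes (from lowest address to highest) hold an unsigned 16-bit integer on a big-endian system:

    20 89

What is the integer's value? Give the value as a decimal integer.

Big-endian: lowest address holds the most-significant byte.
The bytes are already most-significant first: 0x2089.
0x2089 = 8329.

8329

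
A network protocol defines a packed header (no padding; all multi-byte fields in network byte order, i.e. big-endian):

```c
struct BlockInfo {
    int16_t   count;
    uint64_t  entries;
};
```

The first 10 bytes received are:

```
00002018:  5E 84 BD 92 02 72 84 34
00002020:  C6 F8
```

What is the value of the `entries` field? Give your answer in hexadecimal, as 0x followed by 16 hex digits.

0xBD9202728434C6F8

`entries` follows `count` (2 bytes), so it starts at byte offset 2 and occupies 8 bytes.
Bytes at offsets 2..9: BD 92 02 72 84 34 C6 F8.
In big-endian order the high byte comes first in memory.
The bytes are already most-significant first: 0xBD9202728434C6F8.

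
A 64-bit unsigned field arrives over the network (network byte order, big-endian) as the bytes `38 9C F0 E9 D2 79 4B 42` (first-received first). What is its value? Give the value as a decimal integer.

4079400249540037442

Big-endian: lowest address holds the most-significant byte.
The bytes are already most-significant first: 0x389CF0E9D2794B42.
0x389CF0E9D2794B42 = 4079400249540037442.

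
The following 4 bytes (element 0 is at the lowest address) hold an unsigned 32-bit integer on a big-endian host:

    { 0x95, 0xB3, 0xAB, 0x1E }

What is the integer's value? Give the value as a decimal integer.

2511579934

Big-endian: lowest address holds the most-significant byte.
The bytes are already most-significant first: 0x95B3AB1E.
0x95B3AB1E = 2511579934.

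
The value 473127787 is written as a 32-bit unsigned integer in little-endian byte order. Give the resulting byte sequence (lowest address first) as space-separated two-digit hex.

6B 5B 33 1C

473127787 in hexadecimal, padded to 32 bits, is 0x1C335B6B.
Split into bytes (most-significant first): 1C 33 5B 6B.
Little-endian stores the least-significant byte at the lowest address.
So at ascending addresses the bytes are 6B 5B 33 1C.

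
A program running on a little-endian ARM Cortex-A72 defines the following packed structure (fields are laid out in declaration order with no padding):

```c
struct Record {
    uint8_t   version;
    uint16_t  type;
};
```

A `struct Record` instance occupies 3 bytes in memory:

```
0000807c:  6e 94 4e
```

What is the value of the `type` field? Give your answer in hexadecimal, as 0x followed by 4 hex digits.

0x4E94

`type` follows `version` (1 byte), so it starts at byte offset 1 and occupies 2 bytes.
Bytes at offsets 1..2: 94 4E.
Little-endian: lowest address holds the least-significant byte.
Reassemble most-significant byte first: 4E 94 → 0x4E94.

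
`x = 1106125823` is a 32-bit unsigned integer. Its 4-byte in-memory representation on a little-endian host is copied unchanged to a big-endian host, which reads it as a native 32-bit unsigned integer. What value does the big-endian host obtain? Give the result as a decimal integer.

4280544833

1106125823 in 32-bit hexadecimal is 0x41EE23FF.
Stored little-endian, the bytes at ascending addresses are FF 23 EE 41.
Read back as big-endian, the last byte is least significant, giving 0xFF23EE41.
0xFF23EE41 = 4280544833.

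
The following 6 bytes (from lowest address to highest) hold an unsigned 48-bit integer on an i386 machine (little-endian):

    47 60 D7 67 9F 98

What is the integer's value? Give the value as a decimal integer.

Little-endian: lowest address holds the least-significant byte.
Reassemble most-significant byte first: 98 9F 67 D7 60 47 → 0x989F67D76047.
0x989F67D76047 = 167810409390151.

167810409390151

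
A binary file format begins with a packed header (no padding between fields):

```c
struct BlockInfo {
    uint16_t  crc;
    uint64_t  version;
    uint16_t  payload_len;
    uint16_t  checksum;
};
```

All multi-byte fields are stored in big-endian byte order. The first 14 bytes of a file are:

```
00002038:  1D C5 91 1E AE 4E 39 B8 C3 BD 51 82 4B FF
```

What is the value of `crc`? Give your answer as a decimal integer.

`crc` is the first field, at byte offset 0, occupying 2 bytes.
Bytes at offsets 0..1: 1D C5.
Big-endian: lowest address holds the most-significant byte.
The bytes are already most-significant first: 0x1DC5.
0x1DC5 = 7621.

7621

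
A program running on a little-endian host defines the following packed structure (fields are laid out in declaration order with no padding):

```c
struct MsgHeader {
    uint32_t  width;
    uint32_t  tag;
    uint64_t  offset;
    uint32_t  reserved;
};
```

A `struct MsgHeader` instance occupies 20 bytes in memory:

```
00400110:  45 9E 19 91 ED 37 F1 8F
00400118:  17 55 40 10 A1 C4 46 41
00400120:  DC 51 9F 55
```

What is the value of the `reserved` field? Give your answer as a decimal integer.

1436504540

`reserved` follows `width` (4 B), `tag` (4 B), `offset` (8 B), so it starts at offset 4 + 4 + 8 = 16 and occupies 4 bytes.
Bytes at offsets 16..19: DC 51 9F 55.
Little-endian stores the least-significant byte at the lowest address.
Reassemble most-significant byte first: 55 9F 51 DC → 0x559F51DC.
0x559F51DC = 1436504540.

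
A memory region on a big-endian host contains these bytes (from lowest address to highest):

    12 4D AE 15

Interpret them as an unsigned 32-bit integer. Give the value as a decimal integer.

Big-endian: lowest address holds the most-significant byte.
The bytes are already most-significant first: 0x124DAE15.
0x124DAE15 = 307080725.

307080725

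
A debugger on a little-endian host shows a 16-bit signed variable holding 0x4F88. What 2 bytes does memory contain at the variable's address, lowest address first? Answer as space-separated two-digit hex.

88 4F

Split into bytes (most-significant first): 4F 88.
In little-endian order the low byte comes first in memory.
So at ascending addresses the bytes are 88 4F.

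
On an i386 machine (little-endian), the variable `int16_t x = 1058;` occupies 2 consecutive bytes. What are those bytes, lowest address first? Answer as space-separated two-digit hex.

22 04

1058 in hexadecimal, padded to 16 bits, is 0x0422.
Split into bytes (most-significant first): 04 22.
In little-endian order the low byte comes first in memory.
So at ascending addresses the bytes are 22 04.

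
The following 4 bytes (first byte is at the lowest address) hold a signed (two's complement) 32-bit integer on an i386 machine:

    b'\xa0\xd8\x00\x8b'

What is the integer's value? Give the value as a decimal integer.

Little-endian: lowest address holds the least-significant byte.
Reassemble most-significant byte first: 8B 00 D8 A0 → 0x8B00D8A0.
Top bit is set, so as a signed 32-bit value this is 0x8B00D8A0 − 2^32 = -1962878816.

-1962878816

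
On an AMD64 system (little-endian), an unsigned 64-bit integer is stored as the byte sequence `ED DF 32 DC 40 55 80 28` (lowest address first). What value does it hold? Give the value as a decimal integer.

2918426295596670957

Little-endian: lowest address holds the least-significant byte.
Reassemble most-significant byte first: 28 80 55 40 DC 32 DF ED → 0x28805540DC32DFED.
0x28805540DC32DFED = 2918426295596670957.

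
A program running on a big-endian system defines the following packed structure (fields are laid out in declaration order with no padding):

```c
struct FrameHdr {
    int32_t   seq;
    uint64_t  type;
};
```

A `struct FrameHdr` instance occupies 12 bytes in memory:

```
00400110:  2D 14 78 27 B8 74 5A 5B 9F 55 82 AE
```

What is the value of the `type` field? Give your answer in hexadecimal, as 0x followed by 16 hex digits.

`type` follows `seq` (4 bytes), so it starts at byte offset 4 and occupies 8 bytes.
Bytes at offsets 4..11: B8 74 5A 5B 9F 55 82 AE.
Big-endian: lowest address holds the most-significant byte.
The bytes are already most-significant first: 0xB8745A5B9F5582AE.

0xB8745A5B9F5582AE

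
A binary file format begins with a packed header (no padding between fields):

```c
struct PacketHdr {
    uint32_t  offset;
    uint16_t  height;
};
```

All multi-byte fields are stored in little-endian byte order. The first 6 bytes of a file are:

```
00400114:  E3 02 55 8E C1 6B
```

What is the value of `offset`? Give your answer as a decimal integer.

2387935971

`offset` is the first field, at byte offset 0, occupying 4 bytes.
Bytes at offsets 0..3: E3 02 55 8E.
Little-endian stores the least-significant byte at the lowest address.
Reassemble most-significant byte first: 8E 55 02 E3 → 0x8E5502E3.
0x8E5502E3 = 2387935971.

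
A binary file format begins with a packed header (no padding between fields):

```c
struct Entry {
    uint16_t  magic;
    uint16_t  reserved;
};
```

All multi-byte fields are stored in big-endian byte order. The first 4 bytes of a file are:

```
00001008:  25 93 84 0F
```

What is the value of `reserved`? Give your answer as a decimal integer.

33807

`reserved` follows `magic` (2 bytes), so it starts at byte offset 2 and occupies 2 bytes.
Bytes at offsets 2..3: 84 0F.
Big-endian stores the most-significant byte at the lowest address.
The bytes are already most-significant first: 0x840F.
0x840F = 33807.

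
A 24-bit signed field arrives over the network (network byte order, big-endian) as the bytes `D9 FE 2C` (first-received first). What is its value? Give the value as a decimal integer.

Big-endian stores the most-significant byte at the lowest address.
The bytes are already most-significant first: 0xD9FE2C.
Top bit is set, so as a signed 24-bit value this is 0xD9FE2C − 2^24 = -2490836.

-2490836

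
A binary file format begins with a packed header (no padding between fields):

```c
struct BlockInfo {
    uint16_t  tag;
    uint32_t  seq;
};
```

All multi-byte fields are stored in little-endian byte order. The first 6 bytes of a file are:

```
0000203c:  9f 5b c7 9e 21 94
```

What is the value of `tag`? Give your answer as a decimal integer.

`tag` is the first field, at byte offset 0, occupying 2 bytes.
Bytes at offsets 0..1: 9F 5B.
Little-endian stores the least-significant byte at the lowest address.
Reassemble most-significant byte first: 5B 9F → 0x5B9F.
0x5B9F = 23455.

23455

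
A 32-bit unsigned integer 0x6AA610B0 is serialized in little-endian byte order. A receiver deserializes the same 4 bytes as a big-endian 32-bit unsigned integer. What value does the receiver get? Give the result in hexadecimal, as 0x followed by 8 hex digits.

Stored little-endian, the bytes at ascending addresses are B0 10 A6 6A.
Read back as big-endian, the last byte is least significant, giving 0xB010A66A.

0xB010A66A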